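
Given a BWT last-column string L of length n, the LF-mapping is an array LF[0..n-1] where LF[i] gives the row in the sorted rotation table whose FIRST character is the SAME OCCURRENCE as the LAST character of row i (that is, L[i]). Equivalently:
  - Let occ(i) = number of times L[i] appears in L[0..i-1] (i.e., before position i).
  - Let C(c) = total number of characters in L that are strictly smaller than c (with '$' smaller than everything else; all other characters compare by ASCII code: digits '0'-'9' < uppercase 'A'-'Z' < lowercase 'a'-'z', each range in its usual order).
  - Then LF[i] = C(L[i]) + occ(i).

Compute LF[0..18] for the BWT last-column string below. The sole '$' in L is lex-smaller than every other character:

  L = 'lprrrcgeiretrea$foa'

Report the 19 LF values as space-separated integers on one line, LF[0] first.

Char counts: '$':1, 'a':2, 'c':1, 'e':3, 'f':1, 'g':1, 'i':1, 'l':1, 'o':1, 'p':1, 'r':5, 't':1
C (first-col start): C('$')=0, C('a')=1, C('c')=3, C('e')=4, C('f')=7, C('g')=8, C('i')=9, C('l')=10, C('o')=11, C('p')=12, C('r')=13, C('t')=18
L[0]='l': occ=0, LF[0]=C('l')+0=10+0=10
L[1]='p': occ=0, LF[1]=C('p')+0=12+0=12
L[2]='r': occ=0, LF[2]=C('r')+0=13+0=13
L[3]='r': occ=1, LF[3]=C('r')+1=13+1=14
L[4]='r': occ=2, LF[4]=C('r')+2=13+2=15
L[5]='c': occ=0, LF[5]=C('c')+0=3+0=3
L[6]='g': occ=0, LF[6]=C('g')+0=8+0=8
L[7]='e': occ=0, LF[7]=C('e')+0=4+0=4
L[8]='i': occ=0, LF[8]=C('i')+0=9+0=9
L[9]='r': occ=3, LF[9]=C('r')+3=13+3=16
L[10]='e': occ=1, LF[10]=C('e')+1=4+1=5
L[11]='t': occ=0, LF[11]=C('t')+0=18+0=18
L[12]='r': occ=4, LF[12]=C('r')+4=13+4=17
L[13]='e': occ=2, LF[13]=C('e')+2=4+2=6
L[14]='a': occ=0, LF[14]=C('a')+0=1+0=1
L[15]='$': occ=0, LF[15]=C('$')+0=0+0=0
L[16]='f': occ=0, LF[16]=C('f')+0=7+0=7
L[17]='o': occ=0, LF[17]=C('o')+0=11+0=11
L[18]='a': occ=1, LF[18]=C('a')+1=1+1=2

Answer: 10 12 13 14 15 3 8 4 9 16 5 18 17 6 1 0 7 11 2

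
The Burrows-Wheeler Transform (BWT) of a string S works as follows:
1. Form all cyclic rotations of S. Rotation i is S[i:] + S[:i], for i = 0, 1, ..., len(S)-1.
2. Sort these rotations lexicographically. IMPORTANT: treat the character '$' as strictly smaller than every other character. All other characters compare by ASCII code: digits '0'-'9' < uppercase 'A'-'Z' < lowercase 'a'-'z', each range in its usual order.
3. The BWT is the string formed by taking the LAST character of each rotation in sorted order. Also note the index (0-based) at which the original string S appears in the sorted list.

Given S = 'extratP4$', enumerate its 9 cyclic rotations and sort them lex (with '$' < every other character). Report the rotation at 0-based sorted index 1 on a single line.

All 9 rotations (rotation i = S[i:]+S[:i]):
  rot[0] = extratP4$
  rot[1] = xtratP4$e
  rot[2] = tratP4$ex
  rot[3] = ratP4$ext
  rot[4] = atP4$extr
  rot[5] = tP4$extra
  rot[6] = P4$extrat
  rot[7] = 4$extratP
  rot[8] = $extratP4
Sorted (with $ < everything):
  sorted[0] = $extratP4
  sorted[1] = 4$extratP
  sorted[2] = P4$extrat
  sorted[3] = atP4$extr
  sorted[4] = extratP4$
  sorted[5] = ratP4$ext
  sorted[6] = tP4$extra
  sorted[7] = tratP4$ex
  sorted[8] = xtratP4$e
sorted[1] = 4$extratP

Answer: 4$extratP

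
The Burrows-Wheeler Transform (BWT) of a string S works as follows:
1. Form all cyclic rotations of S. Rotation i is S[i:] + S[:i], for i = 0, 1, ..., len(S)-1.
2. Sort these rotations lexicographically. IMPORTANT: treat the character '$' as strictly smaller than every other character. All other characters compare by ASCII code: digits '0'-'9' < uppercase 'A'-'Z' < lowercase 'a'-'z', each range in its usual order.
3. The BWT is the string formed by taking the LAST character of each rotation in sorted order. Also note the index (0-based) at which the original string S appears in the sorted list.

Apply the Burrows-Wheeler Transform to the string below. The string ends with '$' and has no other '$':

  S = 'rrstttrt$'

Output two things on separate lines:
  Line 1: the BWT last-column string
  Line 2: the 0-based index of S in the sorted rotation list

All 9 rotations (rotation i = S[i:]+S[:i]):
  rot[0] = rrstttrt$
  rot[1] = rstttrt$r
  rot[2] = stttrt$rr
  rot[3] = tttrt$rrs
  rot[4] = ttrt$rrst
  rot[5] = trt$rrstt
  rot[6] = rt$rrsttt
  rot[7] = t$rrstttr
  rot[8] = $rrstttrt
Sorted (with $ < everything):
  sorted[0] = $rrstttrt  (last char: 't')
  sorted[1] = rrstttrt$  (last char: '$')
  sorted[2] = rstttrt$r  (last char: 'r')
  sorted[3] = rt$rrsttt  (last char: 't')
  sorted[4] = stttrt$rr  (last char: 'r')
  sorted[5] = t$rrstttr  (last char: 'r')
  sorted[6] = trt$rrstt  (last char: 't')
  sorted[7] = ttrt$rrst  (last char: 't')
  sorted[8] = tttrt$rrs  (last char: 's')
Last column: t$rtrrtts
Original string S is at sorted index 1

Answer: t$rtrrtts
1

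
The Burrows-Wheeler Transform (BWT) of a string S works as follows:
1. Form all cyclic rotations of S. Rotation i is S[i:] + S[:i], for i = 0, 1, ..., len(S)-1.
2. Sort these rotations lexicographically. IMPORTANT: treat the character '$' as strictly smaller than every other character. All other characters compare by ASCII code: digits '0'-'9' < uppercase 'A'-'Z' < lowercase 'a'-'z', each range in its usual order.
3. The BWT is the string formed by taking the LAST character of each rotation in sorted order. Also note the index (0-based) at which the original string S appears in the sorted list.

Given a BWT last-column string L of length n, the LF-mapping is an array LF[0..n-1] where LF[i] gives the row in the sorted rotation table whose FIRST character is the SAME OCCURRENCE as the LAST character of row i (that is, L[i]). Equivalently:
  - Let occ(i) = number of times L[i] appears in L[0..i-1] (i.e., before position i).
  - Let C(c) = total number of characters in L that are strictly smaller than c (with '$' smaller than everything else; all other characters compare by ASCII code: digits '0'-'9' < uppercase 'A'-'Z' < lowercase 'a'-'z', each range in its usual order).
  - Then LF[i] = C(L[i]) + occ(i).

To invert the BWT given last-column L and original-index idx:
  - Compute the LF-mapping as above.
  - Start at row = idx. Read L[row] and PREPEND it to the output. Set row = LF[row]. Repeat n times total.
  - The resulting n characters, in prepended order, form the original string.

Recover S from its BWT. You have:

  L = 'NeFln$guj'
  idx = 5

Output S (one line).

Answer: jungleFN$

Derivation:
LF mapping: 2 3 1 6 7 0 4 8 5
Walk LF starting at row 5, prepending L[row]:
  step 1: row=5, L[5]='$', prepend. Next row=LF[5]=0
  step 2: row=0, L[0]='N', prepend. Next row=LF[0]=2
  step 3: row=2, L[2]='F', prepend. Next row=LF[2]=1
  step 4: row=1, L[1]='e', prepend. Next row=LF[1]=3
  step 5: row=3, L[3]='l', prepend. Next row=LF[3]=6
  step 6: row=6, L[6]='g', prepend. Next row=LF[6]=4
  step 7: row=4, L[4]='n', prepend. Next row=LF[4]=7
  step 8: row=7, L[7]='u', prepend. Next row=LF[7]=8
  step 9: row=8, L[8]='j', prepend. Next row=LF[8]=5
Reversed output: jungleFN$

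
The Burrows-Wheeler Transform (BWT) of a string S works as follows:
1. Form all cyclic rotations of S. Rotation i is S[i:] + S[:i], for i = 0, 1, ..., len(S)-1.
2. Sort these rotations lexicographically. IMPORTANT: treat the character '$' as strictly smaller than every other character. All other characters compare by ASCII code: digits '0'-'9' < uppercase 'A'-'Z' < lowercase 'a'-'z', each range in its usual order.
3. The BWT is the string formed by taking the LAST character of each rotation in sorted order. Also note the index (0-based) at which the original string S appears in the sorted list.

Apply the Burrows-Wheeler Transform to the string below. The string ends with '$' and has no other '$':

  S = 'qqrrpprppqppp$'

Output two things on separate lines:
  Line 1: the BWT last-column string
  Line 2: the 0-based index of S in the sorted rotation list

All 14 rotations (rotation i = S[i:]+S[:i]):
  rot[0] = qqrrpprppqppp$
  rot[1] = qrrpprppqppp$q
  rot[2] = rrpprppqppp$qq
  rot[3] = rpprppqppp$qqr
  rot[4] = pprppqppp$qqrr
  rot[5] = prppqppp$qqrrp
  rot[6] = rppqppp$qqrrpp
  rot[7] = ppqppp$qqrrppr
  rot[8] = pqppp$qqrrpprp
  rot[9] = qppp$qqrrpprpp
  rot[10] = ppp$qqrrpprppq
  rot[11] = pp$qqrrpprppqp
  rot[12] = p$qqrrpprppqpp
  rot[13] = $qqrrpprppqppp
Sorted (with $ < everything):
  sorted[0] = $qqrrpprppqppp  (last char: 'p')
  sorted[1] = p$qqrrpprppqpp  (last char: 'p')
  sorted[2] = pp$qqrrpprppqp  (last char: 'p')
  sorted[3] = ppp$qqrrpprppq  (last char: 'q')
  sorted[4] = ppqppp$qqrrppr  (last char: 'r')
  sorted[5] = pprppqppp$qqrr  (last char: 'r')
  sorted[6] = pqppp$qqrrpprp  (last char: 'p')
  sorted[7] = prppqppp$qqrrp  (last char: 'p')
  sorted[8] = qppp$qqrrpprpp  (last char: 'p')
  sorted[9] = qqrrpprppqppp$  (last char: '$')
  sorted[10] = qrrpprppqppp$q  (last char: 'q')
  sorted[11] = rppqppp$qqrrpp  (last char: 'p')
  sorted[12] = rpprppqppp$qqr  (last char: 'r')
  sorted[13] = rrpprppqppp$qq  (last char: 'q')
Last column: pppqrrppp$qprq
Original string S is at sorted index 9

Answer: pppqrrppp$qprq
9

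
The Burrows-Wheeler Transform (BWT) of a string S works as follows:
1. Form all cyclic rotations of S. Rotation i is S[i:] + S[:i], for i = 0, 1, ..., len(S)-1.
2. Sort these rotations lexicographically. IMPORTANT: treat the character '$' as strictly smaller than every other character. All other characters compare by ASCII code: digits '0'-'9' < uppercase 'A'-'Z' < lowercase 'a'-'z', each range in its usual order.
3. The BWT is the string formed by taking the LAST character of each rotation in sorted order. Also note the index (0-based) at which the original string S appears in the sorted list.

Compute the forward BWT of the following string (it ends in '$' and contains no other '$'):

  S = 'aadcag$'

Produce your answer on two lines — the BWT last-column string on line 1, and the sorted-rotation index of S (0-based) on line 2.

Answer: g$acdaa
1

Derivation:
All 7 rotations (rotation i = S[i:]+S[:i]):
  rot[0] = aadcag$
  rot[1] = adcag$a
  rot[2] = dcag$aa
  rot[3] = cag$aad
  rot[4] = ag$aadc
  rot[5] = g$aadca
  rot[6] = $aadcag
Sorted (with $ < everything):
  sorted[0] = $aadcag  (last char: 'g')
  sorted[1] = aadcag$  (last char: '$')
  sorted[2] = adcag$a  (last char: 'a')
  sorted[3] = ag$aadc  (last char: 'c')
  sorted[4] = cag$aad  (last char: 'd')
  sorted[5] = dcag$aa  (last char: 'a')
  sorted[6] = g$aadca  (last char: 'a')
Last column: g$acdaa
Original string S is at sorted index 1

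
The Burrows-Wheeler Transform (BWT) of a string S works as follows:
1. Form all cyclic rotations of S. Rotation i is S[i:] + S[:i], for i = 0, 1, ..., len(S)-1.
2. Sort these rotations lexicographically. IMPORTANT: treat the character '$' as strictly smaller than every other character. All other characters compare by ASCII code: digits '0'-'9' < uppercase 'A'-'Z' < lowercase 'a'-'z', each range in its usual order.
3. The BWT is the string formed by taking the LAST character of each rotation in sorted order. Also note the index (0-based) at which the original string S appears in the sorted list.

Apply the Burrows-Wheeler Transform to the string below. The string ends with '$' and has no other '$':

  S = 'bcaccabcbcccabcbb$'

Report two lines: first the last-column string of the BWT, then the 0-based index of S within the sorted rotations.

All 18 rotations (rotation i = S[i:]+S[:i]):
  rot[0] = bcaccabcbcccabcbb$
  rot[1] = caccabcbcccabcbb$b
  rot[2] = accabcbcccabcbb$bc
  rot[3] = ccabcbcccabcbb$bca
  rot[4] = cabcbcccabcbb$bcac
  rot[5] = abcbcccabcbb$bcacc
  rot[6] = bcbcccabcbb$bcacca
  rot[7] = cbcccabcbb$bcaccab
  rot[8] = bcccabcbb$bcaccabc
  rot[9] = cccabcbb$bcaccabcb
  rot[10] = ccabcbb$bcaccabcbc
  rot[11] = cabcbb$bcaccabcbcc
  rot[12] = abcbb$bcaccabcbccc
  rot[13] = bcbb$bcaccabcbccca
  rot[14] = cbb$bcaccabcbcccab
  rot[15] = bb$bcaccabcbcccabc
  rot[16] = b$bcaccabcbcccabcb
  rot[17] = $bcaccabcbcccabcbb
Sorted (with $ < everything):
  sorted[0] = $bcaccabcbcccabcbb  (last char: 'b')
  sorted[1] = abcbb$bcaccabcbccc  (last char: 'c')
  sorted[2] = abcbcccabcbb$bcacc  (last char: 'c')
  sorted[3] = accabcbcccabcbb$bc  (last char: 'c')
  sorted[4] = b$bcaccabcbcccabcb  (last char: 'b')
  sorted[5] = bb$bcaccabcbcccabc  (last char: 'c')
  sorted[6] = bcaccabcbcccabcbb$  (last char: '$')
  sorted[7] = bcbb$bcaccabcbccca  (last char: 'a')
  sorted[8] = bcbcccabcbb$bcacca  (last char: 'a')
  sorted[9] = bcccabcbb$bcaccabc  (last char: 'c')
  sorted[10] = cabcbb$bcaccabcbcc  (last char: 'c')
  sorted[11] = cabcbcccabcbb$bcac  (last char: 'c')
  sorted[12] = caccabcbcccabcbb$b  (last char: 'b')
  sorted[13] = cbb$bcaccabcbcccab  (last char: 'b')
  sorted[14] = cbcccabcbb$bcaccab  (last char: 'b')
  sorted[15] = ccabcbb$bcaccabcbc  (last char: 'c')
  sorted[16] = ccabcbcccabcbb$bca  (last char: 'a')
  sorted[17] = cccabcbb$bcaccabcb  (last char: 'b')
Last column: bcccbc$aacccbbbcab
Original string S is at sorted index 6

Answer: bcccbc$aacccbbbcab
6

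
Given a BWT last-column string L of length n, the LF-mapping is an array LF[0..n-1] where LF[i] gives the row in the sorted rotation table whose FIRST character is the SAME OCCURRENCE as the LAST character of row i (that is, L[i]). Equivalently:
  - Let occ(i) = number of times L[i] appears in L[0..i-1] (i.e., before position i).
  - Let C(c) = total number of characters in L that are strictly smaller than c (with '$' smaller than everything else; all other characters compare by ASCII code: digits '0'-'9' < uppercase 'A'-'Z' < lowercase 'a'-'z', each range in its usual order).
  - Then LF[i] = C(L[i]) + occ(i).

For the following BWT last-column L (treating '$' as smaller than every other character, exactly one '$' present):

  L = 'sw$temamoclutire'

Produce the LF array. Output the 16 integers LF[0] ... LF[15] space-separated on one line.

Answer: 11 15 0 12 3 7 1 8 9 2 6 14 13 5 10 4

Derivation:
Char counts: '$':1, 'a':1, 'c':1, 'e':2, 'i':1, 'l':1, 'm':2, 'o':1, 'r':1, 's':1, 't':2, 'u':1, 'w':1
C (first-col start): C('$')=0, C('a')=1, C('c')=2, C('e')=3, C('i')=5, C('l')=6, C('m')=7, C('o')=9, C('r')=10, C('s')=11, C('t')=12, C('u')=14, C('w')=15
L[0]='s': occ=0, LF[0]=C('s')+0=11+0=11
L[1]='w': occ=0, LF[1]=C('w')+0=15+0=15
L[2]='$': occ=0, LF[2]=C('$')+0=0+0=0
L[3]='t': occ=0, LF[3]=C('t')+0=12+0=12
L[4]='e': occ=0, LF[4]=C('e')+0=3+0=3
L[5]='m': occ=0, LF[5]=C('m')+0=7+0=7
L[6]='a': occ=0, LF[6]=C('a')+0=1+0=1
L[7]='m': occ=1, LF[7]=C('m')+1=7+1=8
L[8]='o': occ=0, LF[8]=C('o')+0=9+0=9
L[9]='c': occ=0, LF[9]=C('c')+0=2+0=2
L[10]='l': occ=0, LF[10]=C('l')+0=6+0=6
L[11]='u': occ=0, LF[11]=C('u')+0=14+0=14
L[12]='t': occ=1, LF[12]=C('t')+1=12+1=13
L[13]='i': occ=0, LF[13]=C('i')+0=5+0=5
L[14]='r': occ=0, LF[14]=C('r')+0=10+0=10
L[15]='e': occ=1, LF[15]=C('e')+1=3+1=4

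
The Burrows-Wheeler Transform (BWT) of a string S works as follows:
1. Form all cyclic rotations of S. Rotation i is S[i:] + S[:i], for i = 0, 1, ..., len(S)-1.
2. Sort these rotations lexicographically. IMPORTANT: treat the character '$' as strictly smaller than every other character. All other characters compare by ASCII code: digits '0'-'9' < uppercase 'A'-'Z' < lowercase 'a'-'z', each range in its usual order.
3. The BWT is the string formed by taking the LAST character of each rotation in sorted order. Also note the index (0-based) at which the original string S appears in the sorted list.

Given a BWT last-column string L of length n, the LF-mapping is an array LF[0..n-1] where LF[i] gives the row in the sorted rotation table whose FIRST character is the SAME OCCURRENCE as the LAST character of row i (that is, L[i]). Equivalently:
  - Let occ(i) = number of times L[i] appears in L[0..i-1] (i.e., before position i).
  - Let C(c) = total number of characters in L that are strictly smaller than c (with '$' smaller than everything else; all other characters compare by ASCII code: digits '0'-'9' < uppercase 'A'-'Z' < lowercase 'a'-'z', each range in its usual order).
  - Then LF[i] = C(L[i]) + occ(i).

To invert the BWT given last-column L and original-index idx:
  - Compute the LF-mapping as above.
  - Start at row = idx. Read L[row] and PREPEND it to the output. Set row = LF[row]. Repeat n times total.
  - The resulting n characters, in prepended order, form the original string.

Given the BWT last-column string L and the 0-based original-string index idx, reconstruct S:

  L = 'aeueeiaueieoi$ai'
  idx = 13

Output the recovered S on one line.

Answer: oiiueeiieauaeea$

Derivation:
LF mapping: 1 4 14 5 6 9 2 15 7 10 8 13 11 0 3 12
Walk LF starting at row 13, prepending L[row]:
  step 1: row=13, L[13]='$', prepend. Next row=LF[13]=0
  step 2: row=0, L[0]='a', prepend. Next row=LF[0]=1
  step 3: row=1, L[1]='e', prepend. Next row=LF[1]=4
  step 4: row=4, L[4]='e', prepend. Next row=LF[4]=6
  step 5: row=6, L[6]='a', prepend. Next row=LF[6]=2
  step 6: row=2, L[2]='u', prepend. Next row=LF[2]=14
  step 7: row=14, L[14]='a', prepend. Next row=LF[14]=3
  step 8: row=3, L[3]='e', prepend. Next row=LF[3]=5
  step 9: row=5, L[5]='i', prepend. Next row=LF[5]=9
  step 10: row=9, L[9]='i', prepend. Next row=LF[9]=10
  step 11: row=10, L[10]='e', prepend. Next row=LF[10]=8
  step 12: row=8, L[8]='e', prepend. Next row=LF[8]=7
  step 13: row=7, L[7]='u', prepend. Next row=LF[7]=15
  step 14: row=15, L[15]='i', prepend. Next row=LF[15]=12
  step 15: row=12, L[12]='i', prepend. Next row=LF[12]=11
  step 16: row=11, L[11]='o', prepend. Next row=LF[11]=13
Reversed output: oiiueeiieauaeea$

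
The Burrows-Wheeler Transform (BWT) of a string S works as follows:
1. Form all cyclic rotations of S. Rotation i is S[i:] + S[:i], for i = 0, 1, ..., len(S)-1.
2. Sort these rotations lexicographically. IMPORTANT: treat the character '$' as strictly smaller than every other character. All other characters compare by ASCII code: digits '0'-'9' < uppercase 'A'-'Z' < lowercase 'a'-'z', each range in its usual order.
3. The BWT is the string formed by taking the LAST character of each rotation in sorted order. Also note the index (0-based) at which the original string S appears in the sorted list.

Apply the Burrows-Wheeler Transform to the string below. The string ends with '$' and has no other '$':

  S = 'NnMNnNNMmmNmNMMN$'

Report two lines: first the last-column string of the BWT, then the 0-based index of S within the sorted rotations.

All 17 rotations (rotation i = S[i:]+S[:i]):
  rot[0] = NnMNnNNMmmNmNMMN$
  rot[1] = nMNnNNMmmNmNMMN$N
  rot[2] = MNnNNMmmNmNMMN$Nn
  rot[3] = NnNNMmmNmNMMN$NnM
  rot[4] = nNNMmmNmNMMN$NnMN
  rot[5] = NNMmmNmNMMN$NnMNn
  rot[6] = NMmmNmNMMN$NnMNnN
  rot[7] = MmmNmNMMN$NnMNnNN
  rot[8] = mmNmNMMN$NnMNnNNM
  rot[9] = mNmNMMN$NnMNnNNMm
  rot[10] = NmNMMN$NnMNnNNMmm
  rot[11] = mNMMN$NnMNnNNMmmN
  rot[12] = NMMN$NnMNnNNMmmNm
  rot[13] = MMN$NnMNnNNMmmNmN
  rot[14] = MN$NnMNnNNMmmNmNM
  rot[15] = N$NnMNnNNMmmNmNMM
  rot[16] = $NnMNnNNMmmNmNMMN
Sorted (with $ < everything):
  sorted[0] = $NnMNnNNMmmNmNMMN  (last char: 'N')
  sorted[1] = MMN$NnMNnNNMmmNmN  (last char: 'N')
  sorted[2] = MN$NnMNnNNMmmNmNM  (last char: 'M')
  sorted[3] = MNnNNMmmNmNMMN$Nn  (last char: 'n')
  sorted[4] = MmmNmNMMN$NnMNnNN  (last char: 'N')
  sorted[5] = N$NnMNnNNMmmNmNMM  (last char: 'M')
  sorted[6] = NMMN$NnMNnNNMmmNm  (last char: 'm')
  sorted[7] = NMmmNmNMMN$NnMNnN  (last char: 'N')
  sorted[8] = NNMmmNmNMMN$NnMNn  (last char: 'n')
  sorted[9] = NmNMMN$NnMNnNNMmm  (last char: 'm')
  sorted[10] = NnMNnNNMmmNmNMMN$  (last char: '$')
  sorted[11] = NnNNMmmNmNMMN$NnM  (last char: 'M')
  sorted[12] = mNMMN$NnMNnNNMmmN  (last char: 'N')
  sorted[13] = mNmNMMN$NnMNnNNMm  (last char: 'm')
  sorted[14] = mmNmNMMN$NnMNnNNM  (last char: 'M')
  sorted[15] = nMNnNNMmmNmNMMN$N  (last char: 'N')
  sorted[16] = nNNMmmNmNMMN$NnMN  (last char: 'N')
Last column: NNMnNMmNnm$MNmMNN
Original string S is at sorted index 10

Answer: NNMnNMmNnm$MNmMNN
10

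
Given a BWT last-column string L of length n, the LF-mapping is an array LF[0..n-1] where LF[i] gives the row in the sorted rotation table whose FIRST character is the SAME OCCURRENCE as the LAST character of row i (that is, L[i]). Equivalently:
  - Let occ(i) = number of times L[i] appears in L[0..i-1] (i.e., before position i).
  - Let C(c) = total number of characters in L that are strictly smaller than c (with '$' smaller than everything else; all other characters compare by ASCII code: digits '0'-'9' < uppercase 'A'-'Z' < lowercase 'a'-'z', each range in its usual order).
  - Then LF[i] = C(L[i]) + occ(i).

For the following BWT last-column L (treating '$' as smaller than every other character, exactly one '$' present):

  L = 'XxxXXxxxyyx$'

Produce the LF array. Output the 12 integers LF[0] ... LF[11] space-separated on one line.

Answer: 1 4 5 2 3 6 7 8 10 11 9 0

Derivation:
Char counts: '$':1, 'X':3, 'x':6, 'y':2
C (first-col start): C('$')=0, C('X')=1, C('x')=4, C('y')=10
L[0]='X': occ=0, LF[0]=C('X')+0=1+0=1
L[1]='x': occ=0, LF[1]=C('x')+0=4+0=4
L[2]='x': occ=1, LF[2]=C('x')+1=4+1=5
L[3]='X': occ=1, LF[3]=C('X')+1=1+1=2
L[4]='X': occ=2, LF[4]=C('X')+2=1+2=3
L[5]='x': occ=2, LF[5]=C('x')+2=4+2=6
L[6]='x': occ=3, LF[6]=C('x')+3=4+3=7
L[7]='x': occ=4, LF[7]=C('x')+4=4+4=8
L[8]='y': occ=0, LF[8]=C('y')+0=10+0=10
L[9]='y': occ=1, LF[9]=C('y')+1=10+1=11
L[10]='x': occ=5, LF[10]=C('x')+5=4+5=9
L[11]='$': occ=0, LF[11]=C('$')+0=0+0=0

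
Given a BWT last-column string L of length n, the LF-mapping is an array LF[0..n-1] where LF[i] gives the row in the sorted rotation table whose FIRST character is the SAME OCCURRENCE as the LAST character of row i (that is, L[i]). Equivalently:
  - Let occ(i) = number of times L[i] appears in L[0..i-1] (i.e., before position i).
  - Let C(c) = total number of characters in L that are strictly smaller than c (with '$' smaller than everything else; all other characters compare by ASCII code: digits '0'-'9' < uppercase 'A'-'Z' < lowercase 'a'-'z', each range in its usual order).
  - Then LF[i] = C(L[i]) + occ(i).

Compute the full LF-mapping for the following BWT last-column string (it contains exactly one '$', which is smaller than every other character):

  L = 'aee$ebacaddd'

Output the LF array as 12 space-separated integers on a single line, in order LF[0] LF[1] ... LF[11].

Char counts: '$':1, 'a':3, 'b':1, 'c':1, 'd':3, 'e':3
C (first-col start): C('$')=0, C('a')=1, C('b')=4, C('c')=5, C('d')=6, C('e')=9
L[0]='a': occ=0, LF[0]=C('a')+0=1+0=1
L[1]='e': occ=0, LF[1]=C('e')+0=9+0=9
L[2]='e': occ=1, LF[2]=C('e')+1=9+1=10
L[3]='$': occ=0, LF[3]=C('$')+0=0+0=0
L[4]='e': occ=2, LF[4]=C('e')+2=9+2=11
L[5]='b': occ=0, LF[5]=C('b')+0=4+0=4
L[6]='a': occ=1, LF[6]=C('a')+1=1+1=2
L[7]='c': occ=0, LF[7]=C('c')+0=5+0=5
L[8]='a': occ=2, LF[8]=C('a')+2=1+2=3
L[9]='d': occ=0, LF[9]=C('d')+0=6+0=6
L[10]='d': occ=1, LF[10]=C('d')+1=6+1=7
L[11]='d': occ=2, LF[11]=C('d')+2=6+2=8

Answer: 1 9 10 0 11 4 2 5 3 6 7 8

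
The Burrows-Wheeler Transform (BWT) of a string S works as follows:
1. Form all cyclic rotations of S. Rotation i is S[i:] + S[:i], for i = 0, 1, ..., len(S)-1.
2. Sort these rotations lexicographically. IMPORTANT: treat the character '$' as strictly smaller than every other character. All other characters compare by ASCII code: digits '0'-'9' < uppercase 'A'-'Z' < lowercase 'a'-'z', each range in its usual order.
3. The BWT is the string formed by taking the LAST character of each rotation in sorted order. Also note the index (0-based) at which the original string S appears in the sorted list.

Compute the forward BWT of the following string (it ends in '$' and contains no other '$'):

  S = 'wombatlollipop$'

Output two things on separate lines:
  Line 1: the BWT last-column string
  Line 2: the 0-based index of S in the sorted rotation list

All 15 rotations (rotation i = S[i:]+S[:i]):
  rot[0] = wombatlollipop$
  rot[1] = ombatlollipop$w
  rot[2] = mbatlollipop$wo
  rot[3] = batlollipop$wom
  rot[4] = atlollipop$womb
  rot[5] = tlollipop$womba
  rot[6] = lollipop$wombat
  rot[7] = ollipop$wombatl
  rot[8] = llipop$wombatlo
  rot[9] = lipop$wombatlol
  rot[10] = ipop$wombatloll
  rot[11] = pop$wombatlolli
  rot[12] = op$wombatlollip
  rot[13] = p$wombatlollipo
  rot[14] = $wombatlollipop
Sorted (with $ < everything):
  sorted[0] = $wombatlollipop  (last char: 'p')
  sorted[1] = atlollipop$womb  (last char: 'b')
  sorted[2] = batlollipop$wom  (last char: 'm')
  sorted[3] = ipop$wombatloll  (last char: 'l')
  sorted[4] = lipop$wombatlol  (last char: 'l')
  sorted[5] = llipop$wombatlo  (last char: 'o')
  sorted[6] = lollipop$wombat  (last char: 't')
  sorted[7] = mbatlollipop$wo  (last char: 'o')
  sorted[8] = ollipop$wombatl  (last char: 'l')
  sorted[9] = ombatlollipop$w  (last char: 'w')
  sorted[10] = op$wombatlollip  (last char: 'p')
  sorted[11] = p$wombatlollipo  (last char: 'o')
  sorted[12] = pop$wombatlolli  (last char: 'i')
  sorted[13] = tlollipop$womba  (last char: 'a')
  sorted[14] = wombatlollipop$  (last char: '$')
Last column: pbmllotolwpoia$
Original string S is at sorted index 14

Answer: pbmllotolwpoia$
14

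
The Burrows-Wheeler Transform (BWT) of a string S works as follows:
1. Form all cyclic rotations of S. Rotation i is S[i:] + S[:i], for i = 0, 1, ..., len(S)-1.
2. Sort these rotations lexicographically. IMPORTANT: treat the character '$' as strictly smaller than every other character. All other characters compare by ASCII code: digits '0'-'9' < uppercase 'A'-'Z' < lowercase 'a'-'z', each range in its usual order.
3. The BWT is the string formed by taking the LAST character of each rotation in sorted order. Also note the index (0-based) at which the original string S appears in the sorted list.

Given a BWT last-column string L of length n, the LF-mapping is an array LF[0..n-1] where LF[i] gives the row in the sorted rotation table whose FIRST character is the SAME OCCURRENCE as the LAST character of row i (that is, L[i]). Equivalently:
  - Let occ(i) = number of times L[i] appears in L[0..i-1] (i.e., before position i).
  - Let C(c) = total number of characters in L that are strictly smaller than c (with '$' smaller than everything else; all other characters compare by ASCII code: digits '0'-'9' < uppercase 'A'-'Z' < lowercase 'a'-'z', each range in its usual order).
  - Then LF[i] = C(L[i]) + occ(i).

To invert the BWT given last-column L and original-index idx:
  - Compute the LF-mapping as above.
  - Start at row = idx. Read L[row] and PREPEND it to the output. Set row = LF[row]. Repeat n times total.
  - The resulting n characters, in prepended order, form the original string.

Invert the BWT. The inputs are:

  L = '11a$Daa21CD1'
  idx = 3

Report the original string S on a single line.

Answer: 1Da2D1aCa11$

Derivation:
LF mapping: 1 2 9 0 7 10 11 5 3 6 8 4
Walk LF starting at row 3, prepending L[row]:
  step 1: row=3, L[3]='$', prepend. Next row=LF[3]=0
  step 2: row=0, L[0]='1', prepend. Next row=LF[0]=1
  step 3: row=1, L[1]='1', prepend. Next row=LF[1]=2
  step 4: row=2, L[2]='a', prepend. Next row=LF[2]=9
  step 5: row=9, L[9]='C', prepend. Next row=LF[9]=6
  step 6: row=6, L[6]='a', prepend. Next row=LF[6]=11
  step 7: row=11, L[11]='1', prepend. Next row=LF[11]=4
  step 8: row=4, L[4]='D', prepend. Next row=LF[4]=7
  step 9: row=7, L[7]='2', prepend. Next row=LF[7]=5
  step 10: row=5, L[5]='a', prepend. Next row=LF[5]=10
  step 11: row=10, L[10]='D', prepend. Next row=LF[10]=8
  step 12: row=8, L[8]='1', prepend. Next row=LF[8]=3
Reversed output: 1Da2D1aCa11$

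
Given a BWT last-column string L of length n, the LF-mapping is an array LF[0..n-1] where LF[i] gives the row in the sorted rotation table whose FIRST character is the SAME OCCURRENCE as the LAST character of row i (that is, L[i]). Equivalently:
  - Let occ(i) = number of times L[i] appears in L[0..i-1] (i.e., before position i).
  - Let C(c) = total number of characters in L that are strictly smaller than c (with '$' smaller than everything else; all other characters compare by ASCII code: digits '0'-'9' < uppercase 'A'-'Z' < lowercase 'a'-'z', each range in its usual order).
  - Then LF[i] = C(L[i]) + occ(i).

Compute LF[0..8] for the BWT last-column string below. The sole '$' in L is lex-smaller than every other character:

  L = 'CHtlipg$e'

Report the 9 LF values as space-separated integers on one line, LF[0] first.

Char counts: '$':1, 'C':1, 'H':1, 'e':1, 'g':1, 'i':1, 'l':1, 'p':1, 't':1
C (first-col start): C('$')=0, C('C')=1, C('H')=2, C('e')=3, C('g')=4, C('i')=5, C('l')=6, C('p')=7, C('t')=8
L[0]='C': occ=0, LF[0]=C('C')+0=1+0=1
L[1]='H': occ=0, LF[1]=C('H')+0=2+0=2
L[2]='t': occ=0, LF[2]=C('t')+0=8+0=8
L[3]='l': occ=0, LF[3]=C('l')+0=6+0=6
L[4]='i': occ=0, LF[4]=C('i')+0=5+0=5
L[5]='p': occ=0, LF[5]=C('p')+0=7+0=7
L[6]='g': occ=0, LF[6]=C('g')+0=4+0=4
L[7]='$': occ=0, LF[7]=C('$')+0=0+0=0
L[8]='e': occ=0, LF[8]=C('e')+0=3+0=3

Answer: 1 2 8 6 5 7 4 0 3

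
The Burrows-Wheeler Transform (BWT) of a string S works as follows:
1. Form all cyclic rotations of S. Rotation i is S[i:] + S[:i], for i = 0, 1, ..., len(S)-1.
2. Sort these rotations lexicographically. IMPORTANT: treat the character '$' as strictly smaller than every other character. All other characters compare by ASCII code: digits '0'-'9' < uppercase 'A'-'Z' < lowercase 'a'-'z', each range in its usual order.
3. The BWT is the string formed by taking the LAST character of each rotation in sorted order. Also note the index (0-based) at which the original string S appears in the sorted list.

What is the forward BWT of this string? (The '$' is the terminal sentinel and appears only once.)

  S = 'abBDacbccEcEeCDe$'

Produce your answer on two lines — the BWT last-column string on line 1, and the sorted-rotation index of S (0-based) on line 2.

Answer: ebeBCcc$DaccEabDE
7

Derivation:
All 17 rotations (rotation i = S[i:]+S[:i]):
  rot[0] = abBDacbccEcEeCDe$
  rot[1] = bBDacbccEcEeCDe$a
  rot[2] = BDacbccEcEeCDe$ab
  rot[3] = DacbccEcEeCDe$abB
  rot[4] = acbccEcEeCDe$abBD
  rot[5] = cbccEcEeCDe$abBDa
  rot[6] = bccEcEeCDe$abBDac
  rot[7] = ccEcEeCDe$abBDacb
  rot[8] = cEcEeCDe$abBDacbc
  rot[9] = EcEeCDe$abBDacbcc
  rot[10] = cEeCDe$abBDacbccE
  rot[11] = EeCDe$abBDacbccEc
  rot[12] = eCDe$abBDacbccEcE
  rot[13] = CDe$abBDacbccEcEe
  rot[14] = De$abBDacbccEcEeC
  rot[15] = e$abBDacbccEcEeCD
  rot[16] = $abBDacbccEcEeCDe
Sorted (with $ < everything):
  sorted[0] = $abBDacbccEcEeCDe  (last char: 'e')
  sorted[1] = BDacbccEcEeCDe$ab  (last char: 'b')
  sorted[2] = CDe$abBDacbccEcEe  (last char: 'e')
  sorted[3] = DacbccEcEeCDe$abB  (last char: 'B')
  sorted[4] = De$abBDacbccEcEeC  (last char: 'C')
  sorted[5] = EcEeCDe$abBDacbcc  (last char: 'c')
  sorted[6] = EeCDe$abBDacbccEc  (last char: 'c')
  sorted[7] = abBDacbccEcEeCDe$  (last char: '$')
  sorted[8] = acbccEcEeCDe$abBD  (last char: 'D')
  sorted[9] = bBDacbccEcEeCDe$a  (last char: 'a')
  sorted[10] = bccEcEeCDe$abBDac  (last char: 'c')
  sorted[11] = cEcEeCDe$abBDacbc  (last char: 'c')
  sorted[12] = cEeCDe$abBDacbccE  (last char: 'E')
  sorted[13] = cbccEcEeCDe$abBDa  (last char: 'a')
  sorted[14] = ccEcEeCDe$abBDacb  (last char: 'b')
  sorted[15] = e$abBDacbccEcEeCD  (last char: 'D')
  sorted[16] = eCDe$abBDacbccEcE  (last char: 'E')
Last column: ebeBCcc$DaccEabDE
Original string S is at sorted index 7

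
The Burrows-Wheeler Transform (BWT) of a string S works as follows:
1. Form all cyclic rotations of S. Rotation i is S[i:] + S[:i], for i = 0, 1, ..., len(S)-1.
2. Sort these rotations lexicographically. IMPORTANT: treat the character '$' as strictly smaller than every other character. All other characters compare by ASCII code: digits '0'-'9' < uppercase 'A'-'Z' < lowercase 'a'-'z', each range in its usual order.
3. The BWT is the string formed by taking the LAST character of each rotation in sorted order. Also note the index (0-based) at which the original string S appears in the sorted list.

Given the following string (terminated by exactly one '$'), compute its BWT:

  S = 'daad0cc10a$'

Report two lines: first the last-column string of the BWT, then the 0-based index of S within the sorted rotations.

Answer: a1dc0dac0a$
10

Derivation:
All 11 rotations (rotation i = S[i:]+S[:i]):
  rot[0] = daad0cc10a$
  rot[1] = aad0cc10a$d
  rot[2] = ad0cc10a$da
  rot[3] = d0cc10a$daa
  rot[4] = 0cc10a$daad
  rot[5] = cc10a$daad0
  rot[6] = c10a$daad0c
  rot[7] = 10a$daad0cc
  rot[8] = 0a$daad0cc1
  rot[9] = a$daad0cc10
  rot[10] = $daad0cc10a
Sorted (with $ < everything):
  sorted[0] = $daad0cc10a  (last char: 'a')
  sorted[1] = 0a$daad0cc1  (last char: '1')
  sorted[2] = 0cc10a$daad  (last char: 'd')
  sorted[3] = 10a$daad0cc  (last char: 'c')
  sorted[4] = a$daad0cc10  (last char: '0')
  sorted[5] = aad0cc10a$d  (last char: 'd')
  sorted[6] = ad0cc10a$da  (last char: 'a')
  sorted[7] = c10a$daad0c  (last char: 'c')
  sorted[8] = cc10a$daad0  (last char: '0')
  sorted[9] = d0cc10a$daa  (last char: 'a')
  sorted[10] = daad0cc10a$  (last char: '$')
Last column: a1dc0dac0a$
Original string S is at sorted index 10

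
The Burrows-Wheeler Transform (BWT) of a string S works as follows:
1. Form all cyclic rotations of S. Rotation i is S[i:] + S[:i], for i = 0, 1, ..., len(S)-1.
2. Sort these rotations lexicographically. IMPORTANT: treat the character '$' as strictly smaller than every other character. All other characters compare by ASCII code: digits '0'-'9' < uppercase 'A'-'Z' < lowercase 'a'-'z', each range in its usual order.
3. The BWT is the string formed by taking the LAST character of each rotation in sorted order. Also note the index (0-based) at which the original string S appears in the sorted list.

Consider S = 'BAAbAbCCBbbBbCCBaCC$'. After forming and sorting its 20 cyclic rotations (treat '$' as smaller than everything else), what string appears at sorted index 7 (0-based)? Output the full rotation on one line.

Answer: BbbBbCCBaCC$BAAbAbCC

Derivation:
All 20 rotations (rotation i = S[i:]+S[:i]):
  rot[0] = BAAbAbCCBbbBbCCBaCC$
  rot[1] = AAbAbCCBbbBbCCBaCC$B
  rot[2] = AbAbCCBbbBbCCBaCC$BA
  rot[3] = bAbCCBbbBbCCBaCC$BAA
  rot[4] = AbCCBbbBbCCBaCC$BAAb
  rot[5] = bCCBbbBbCCBaCC$BAAbA
  rot[6] = CCBbbBbCCBaCC$BAAbAb
  rot[7] = CBbbBbCCBaCC$BAAbAbC
  rot[8] = BbbBbCCBaCC$BAAbAbCC
  rot[9] = bbBbCCBaCC$BAAbAbCCB
  rot[10] = bBbCCBaCC$BAAbAbCCBb
  rot[11] = BbCCBaCC$BAAbAbCCBbb
  rot[12] = bCCBaCC$BAAbAbCCBbbB
  rot[13] = CCBaCC$BAAbAbCCBbbBb
  rot[14] = CBaCC$BAAbAbCCBbbBbC
  rot[15] = BaCC$BAAbAbCCBbbBbCC
  rot[16] = aCC$BAAbAbCCBbbBbCCB
  rot[17] = CC$BAAbAbCCBbbBbCCBa
  rot[18] = C$BAAbAbCCBbbBbCCBaC
  rot[19] = $BAAbAbCCBbbBbCCBaCC
Sorted (with $ < everything):
  sorted[0] = $BAAbAbCCBbbBbCCBaCC
  sorted[1] = AAbAbCCBbbBbCCBaCC$B
  sorted[2] = AbAbCCBbbBbCCBaCC$BA
  sorted[3] = AbCCBbbBbCCBaCC$BAAb
  sorted[4] = BAAbAbCCBbbBbCCBaCC$
  sorted[5] = BaCC$BAAbAbCCBbbBbCC
  sorted[6] = BbCCBaCC$BAAbAbCCBbb
  sorted[7] = BbbBbCCBaCC$BAAbAbCC
  sorted[8] = C$BAAbAbCCBbbBbCCBaC
  sorted[9] = CBaCC$BAAbAbCCBbbBbC
  sorted[10] = CBbbBbCCBaCC$BAAbAbC
  sorted[11] = CC$BAAbAbCCBbbBbCCBa
  sorted[12] = CCBaCC$BAAbAbCCBbbBb
  sorted[13] = CCBbbBbCCBaCC$BAAbAb
  sorted[14] = aCC$BAAbAbCCBbbBbCCB
  sorted[15] = bAbCCBbbBbCCBaCC$BAA
  sorted[16] = bBbCCBaCC$BAAbAbCCBb
  sorted[17] = bCCBaCC$BAAbAbCCBbbB
  sorted[18] = bCCBbbBbCCBaCC$BAAbA
  sorted[19] = bbBbCCBaCC$BAAbAbCCB
sorted[7] = BbbBbCCBaCC$BAAbAbCC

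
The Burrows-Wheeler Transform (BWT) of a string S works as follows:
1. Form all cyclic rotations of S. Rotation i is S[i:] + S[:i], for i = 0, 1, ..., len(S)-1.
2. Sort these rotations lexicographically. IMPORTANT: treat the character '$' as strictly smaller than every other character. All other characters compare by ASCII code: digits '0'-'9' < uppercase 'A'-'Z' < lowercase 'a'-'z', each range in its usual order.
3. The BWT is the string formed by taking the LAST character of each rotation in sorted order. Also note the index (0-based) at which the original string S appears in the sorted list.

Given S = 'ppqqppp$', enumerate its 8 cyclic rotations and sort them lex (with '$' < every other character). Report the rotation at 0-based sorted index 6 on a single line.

All 8 rotations (rotation i = S[i:]+S[:i]):
  rot[0] = ppqqppp$
  rot[1] = pqqppp$p
  rot[2] = qqppp$pp
  rot[3] = qppp$ppq
  rot[4] = ppp$ppqq
  rot[5] = pp$ppqqp
  rot[6] = p$ppqqpp
  rot[7] = $ppqqppp
Sorted (with $ < everything):
  sorted[0] = $ppqqppp
  sorted[1] = p$ppqqpp
  sorted[2] = pp$ppqqp
  sorted[3] = ppp$ppqq
  sorted[4] = ppqqppp$
  sorted[5] = pqqppp$p
  sorted[6] = qppp$ppq
  sorted[7] = qqppp$pp
sorted[6] = qppp$ppq

Answer: qppp$ppq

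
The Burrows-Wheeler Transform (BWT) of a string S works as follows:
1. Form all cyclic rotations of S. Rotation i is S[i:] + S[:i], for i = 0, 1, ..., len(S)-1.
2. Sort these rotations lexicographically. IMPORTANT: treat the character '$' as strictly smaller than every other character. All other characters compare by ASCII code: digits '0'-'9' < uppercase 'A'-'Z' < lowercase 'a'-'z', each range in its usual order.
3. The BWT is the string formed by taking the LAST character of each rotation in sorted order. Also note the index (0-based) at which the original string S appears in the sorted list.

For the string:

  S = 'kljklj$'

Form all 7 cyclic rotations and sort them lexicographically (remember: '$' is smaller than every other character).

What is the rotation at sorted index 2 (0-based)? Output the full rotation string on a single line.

Answer: jklj$kl

Derivation:
All 7 rotations (rotation i = S[i:]+S[:i]):
  rot[0] = kljklj$
  rot[1] = ljklj$k
  rot[2] = jklj$kl
  rot[3] = klj$klj
  rot[4] = lj$kljk
  rot[5] = j$kljkl
  rot[6] = $kljklj
Sorted (with $ < everything):
  sorted[0] = $kljklj
  sorted[1] = j$kljkl
  sorted[2] = jklj$kl
  sorted[3] = klj$klj
  sorted[4] = kljklj$
  sorted[5] = lj$kljk
  sorted[6] = ljklj$k
sorted[2] = jklj$kl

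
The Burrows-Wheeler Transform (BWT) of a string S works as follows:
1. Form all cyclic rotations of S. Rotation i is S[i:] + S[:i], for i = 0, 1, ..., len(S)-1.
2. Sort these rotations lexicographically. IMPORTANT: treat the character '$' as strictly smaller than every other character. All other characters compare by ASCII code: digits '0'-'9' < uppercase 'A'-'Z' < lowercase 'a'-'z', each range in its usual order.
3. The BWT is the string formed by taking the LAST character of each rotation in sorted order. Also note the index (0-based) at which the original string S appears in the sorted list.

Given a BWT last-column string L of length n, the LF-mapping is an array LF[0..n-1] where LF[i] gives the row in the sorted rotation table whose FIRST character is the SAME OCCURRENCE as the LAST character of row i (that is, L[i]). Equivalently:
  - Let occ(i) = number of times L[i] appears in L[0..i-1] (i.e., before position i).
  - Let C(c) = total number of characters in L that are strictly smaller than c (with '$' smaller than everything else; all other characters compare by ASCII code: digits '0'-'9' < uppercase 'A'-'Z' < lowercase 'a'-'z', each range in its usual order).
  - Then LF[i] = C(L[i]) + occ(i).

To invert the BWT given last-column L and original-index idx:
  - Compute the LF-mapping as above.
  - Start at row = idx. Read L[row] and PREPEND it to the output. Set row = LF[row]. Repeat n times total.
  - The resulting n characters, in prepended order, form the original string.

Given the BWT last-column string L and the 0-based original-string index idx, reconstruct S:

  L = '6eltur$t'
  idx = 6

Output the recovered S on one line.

Answer: turtle6$

Derivation:
LF mapping: 1 2 3 5 7 4 0 6
Walk LF starting at row 6, prepending L[row]:
  step 1: row=6, L[6]='$', prepend. Next row=LF[6]=0
  step 2: row=0, L[0]='6', prepend. Next row=LF[0]=1
  step 3: row=1, L[1]='e', prepend. Next row=LF[1]=2
  step 4: row=2, L[2]='l', prepend. Next row=LF[2]=3
  step 5: row=3, L[3]='t', prepend. Next row=LF[3]=5
  step 6: row=5, L[5]='r', prepend. Next row=LF[5]=4
  step 7: row=4, L[4]='u', prepend. Next row=LF[4]=7
  step 8: row=7, L[7]='t', prepend. Next row=LF[7]=6
Reversed output: turtle6$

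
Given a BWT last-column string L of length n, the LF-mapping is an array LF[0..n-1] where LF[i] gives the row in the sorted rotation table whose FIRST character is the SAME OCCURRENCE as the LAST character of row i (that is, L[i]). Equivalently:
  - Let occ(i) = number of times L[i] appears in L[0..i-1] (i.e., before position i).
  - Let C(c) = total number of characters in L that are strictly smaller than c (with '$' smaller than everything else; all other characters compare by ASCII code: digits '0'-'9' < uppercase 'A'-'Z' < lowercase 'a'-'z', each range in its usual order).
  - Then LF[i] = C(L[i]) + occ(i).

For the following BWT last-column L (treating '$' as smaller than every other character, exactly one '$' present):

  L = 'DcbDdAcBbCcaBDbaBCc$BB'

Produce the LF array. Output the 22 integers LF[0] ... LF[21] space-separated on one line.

Char counts: '$':1, 'A':1, 'B':5, 'C':2, 'D':3, 'a':2, 'b':3, 'c':4, 'd':1
C (first-col start): C('$')=0, C('A')=1, C('B')=2, C('C')=7, C('D')=9, C('a')=12, C('b')=14, C('c')=17, C('d')=21
L[0]='D': occ=0, LF[0]=C('D')+0=9+0=9
L[1]='c': occ=0, LF[1]=C('c')+0=17+0=17
L[2]='b': occ=0, LF[2]=C('b')+0=14+0=14
L[3]='D': occ=1, LF[3]=C('D')+1=9+1=10
L[4]='d': occ=0, LF[4]=C('d')+0=21+0=21
L[5]='A': occ=0, LF[5]=C('A')+0=1+0=1
L[6]='c': occ=1, LF[6]=C('c')+1=17+1=18
L[7]='B': occ=0, LF[7]=C('B')+0=2+0=2
L[8]='b': occ=1, LF[8]=C('b')+1=14+1=15
L[9]='C': occ=0, LF[9]=C('C')+0=7+0=7
L[10]='c': occ=2, LF[10]=C('c')+2=17+2=19
L[11]='a': occ=0, LF[11]=C('a')+0=12+0=12
L[12]='B': occ=1, LF[12]=C('B')+1=2+1=3
L[13]='D': occ=2, LF[13]=C('D')+2=9+2=11
L[14]='b': occ=2, LF[14]=C('b')+2=14+2=16
L[15]='a': occ=1, LF[15]=C('a')+1=12+1=13
L[16]='B': occ=2, LF[16]=C('B')+2=2+2=4
L[17]='C': occ=1, LF[17]=C('C')+1=7+1=8
L[18]='c': occ=3, LF[18]=C('c')+3=17+3=20
L[19]='$': occ=0, LF[19]=C('$')+0=0+0=0
L[20]='B': occ=3, LF[20]=C('B')+3=2+3=5
L[21]='B': occ=4, LF[21]=C('B')+4=2+4=6

Answer: 9 17 14 10 21 1 18 2 15 7 19 12 3 11 16 13 4 8 20 0 5 6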